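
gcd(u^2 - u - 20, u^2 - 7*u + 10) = u - 5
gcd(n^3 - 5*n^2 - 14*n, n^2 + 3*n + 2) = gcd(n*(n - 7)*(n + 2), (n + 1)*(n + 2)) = n + 2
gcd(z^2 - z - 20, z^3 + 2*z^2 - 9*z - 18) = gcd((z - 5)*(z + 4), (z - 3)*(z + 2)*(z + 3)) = 1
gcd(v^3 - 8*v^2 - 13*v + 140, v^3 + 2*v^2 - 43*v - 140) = v^2 - 3*v - 28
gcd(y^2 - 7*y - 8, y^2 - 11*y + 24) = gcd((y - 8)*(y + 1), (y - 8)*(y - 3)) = y - 8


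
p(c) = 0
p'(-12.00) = 0.00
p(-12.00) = 0.00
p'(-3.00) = 0.00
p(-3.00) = 0.00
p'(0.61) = 0.00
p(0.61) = 0.00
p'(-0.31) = 0.00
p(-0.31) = 0.00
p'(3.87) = 0.00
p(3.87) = 0.00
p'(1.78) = 0.00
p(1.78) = 0.00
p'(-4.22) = 0.00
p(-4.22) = 0.00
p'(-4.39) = 0.00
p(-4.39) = 0.00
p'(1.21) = 0.00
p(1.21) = 0.00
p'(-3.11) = 0.00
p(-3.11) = 0.00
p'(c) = 0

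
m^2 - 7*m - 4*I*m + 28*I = (m - 7)*(m - 4*I)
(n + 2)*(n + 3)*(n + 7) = n^3 + 12*n^2 + 41*n + 42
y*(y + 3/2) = y^2 + 3*y/2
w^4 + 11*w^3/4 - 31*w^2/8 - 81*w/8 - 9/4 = (w - 2)*(w + 1/4)*(w + 3/2)*(w + 3)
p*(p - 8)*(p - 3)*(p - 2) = p^4 - 13*p^3 + 46*p^2 - 48*p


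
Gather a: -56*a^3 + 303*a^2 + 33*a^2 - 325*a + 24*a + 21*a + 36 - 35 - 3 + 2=-56*a^3 + 336*a^2 - 280*a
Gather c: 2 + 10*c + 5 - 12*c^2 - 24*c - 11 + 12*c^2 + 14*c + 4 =0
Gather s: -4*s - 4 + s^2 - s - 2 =s^2 - 5*s - 6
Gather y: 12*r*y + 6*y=y*(12*r + 6)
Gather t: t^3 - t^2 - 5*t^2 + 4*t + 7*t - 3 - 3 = t^3 - 6*t^2 + 11*t - 6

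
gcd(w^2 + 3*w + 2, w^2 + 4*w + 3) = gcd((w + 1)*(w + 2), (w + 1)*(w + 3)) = w + 1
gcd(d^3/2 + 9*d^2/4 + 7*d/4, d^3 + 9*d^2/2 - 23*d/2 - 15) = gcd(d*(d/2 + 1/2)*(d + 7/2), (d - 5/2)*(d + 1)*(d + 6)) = d + 1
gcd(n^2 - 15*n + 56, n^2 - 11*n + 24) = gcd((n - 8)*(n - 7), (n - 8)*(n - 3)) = n - 8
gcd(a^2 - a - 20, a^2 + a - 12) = a + 4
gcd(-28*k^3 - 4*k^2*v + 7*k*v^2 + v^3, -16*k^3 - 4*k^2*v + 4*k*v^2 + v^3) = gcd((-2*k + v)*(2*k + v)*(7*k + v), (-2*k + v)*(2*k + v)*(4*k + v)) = -4*k^2 + v^2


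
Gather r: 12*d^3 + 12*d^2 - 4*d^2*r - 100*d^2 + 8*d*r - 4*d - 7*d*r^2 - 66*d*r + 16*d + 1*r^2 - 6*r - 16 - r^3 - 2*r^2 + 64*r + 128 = 12*d^3 - 88*d^2 + 12*d - r^3 + r^2*(-7*d - 1) + r*(-4*d^2 - 58*d + 58) + 112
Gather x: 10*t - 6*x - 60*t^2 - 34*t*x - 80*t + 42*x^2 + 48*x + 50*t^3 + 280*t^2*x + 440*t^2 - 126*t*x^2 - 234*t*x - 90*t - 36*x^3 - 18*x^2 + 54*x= 50*t^3 + 380*t^2 - 160*t - 36*x^3 + x^2*(24 - 126*t) + x*(280*t^2 - 268*t + 96)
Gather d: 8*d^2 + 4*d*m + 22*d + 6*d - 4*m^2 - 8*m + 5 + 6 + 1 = 8*d^2 + d*(4*m + 28) - 4*m^2 - 8*m + 12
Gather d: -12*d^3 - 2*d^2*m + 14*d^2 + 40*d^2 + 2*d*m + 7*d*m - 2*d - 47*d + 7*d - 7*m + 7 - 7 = -12*d^3 + d^2*(54 - 2*m) + d*(9*m - 42) - 7*m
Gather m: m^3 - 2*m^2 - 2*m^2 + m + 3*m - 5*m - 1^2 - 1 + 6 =m^3 - 4*m^2 - m + 4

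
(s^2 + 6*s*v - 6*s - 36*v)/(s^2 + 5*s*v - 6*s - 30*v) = (s + 6*v)/(s + 5*v)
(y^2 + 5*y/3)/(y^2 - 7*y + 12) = y*(3*y + 5)/(3*(y^2 - 7*y + 12))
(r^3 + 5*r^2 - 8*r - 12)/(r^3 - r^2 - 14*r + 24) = (r^2 + 7*r + 6)/(r^2 + r - 12)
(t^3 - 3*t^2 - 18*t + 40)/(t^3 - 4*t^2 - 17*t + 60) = (t - 2)/(t - 3)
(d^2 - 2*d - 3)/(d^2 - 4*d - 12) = (-d^2 + 2*d + 3)/(-d^2 + 4*d + 12)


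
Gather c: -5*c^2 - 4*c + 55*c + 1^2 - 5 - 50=-5*c^2 + 51*c - 54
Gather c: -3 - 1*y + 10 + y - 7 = 0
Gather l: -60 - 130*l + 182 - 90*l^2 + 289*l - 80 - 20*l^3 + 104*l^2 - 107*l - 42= -20*l^3 + 14*l^2 + 52*l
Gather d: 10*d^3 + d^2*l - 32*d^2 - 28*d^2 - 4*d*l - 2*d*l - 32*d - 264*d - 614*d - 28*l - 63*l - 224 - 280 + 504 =10*d^3 + d^2*(l - 60) + d*(-6*l - 910) - 91*l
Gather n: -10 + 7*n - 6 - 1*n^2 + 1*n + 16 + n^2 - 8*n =0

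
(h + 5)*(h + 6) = h^2 + 11*h + 30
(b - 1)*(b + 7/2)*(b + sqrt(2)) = b^3 + sqrt(2)*b^2 + 5*b^2/2 - 7*b/2 + 5*sqrt(2)*b/2 - 7*sqrt(2)/2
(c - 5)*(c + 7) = c^2 + 2*c - 35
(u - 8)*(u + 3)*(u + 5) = u^3 - 49*u - 120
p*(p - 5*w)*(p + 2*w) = p^3 - 3*p^2*w - 10*p*w^2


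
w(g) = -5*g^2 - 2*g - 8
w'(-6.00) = 58.00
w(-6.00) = -176.00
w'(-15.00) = 148.00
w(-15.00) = -1103.00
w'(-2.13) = 19.30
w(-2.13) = -26.42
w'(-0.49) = 2.90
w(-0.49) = -8.22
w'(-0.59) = 3.90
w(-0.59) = -8.56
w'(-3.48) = 32.80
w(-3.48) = -61.59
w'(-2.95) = 27.50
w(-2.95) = -45.61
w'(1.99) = -21.90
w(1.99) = -31.78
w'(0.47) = -6.70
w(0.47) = -10.04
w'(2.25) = -24.50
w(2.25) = -37.81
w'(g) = -10*g - 2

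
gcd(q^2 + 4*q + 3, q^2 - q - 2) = q + 1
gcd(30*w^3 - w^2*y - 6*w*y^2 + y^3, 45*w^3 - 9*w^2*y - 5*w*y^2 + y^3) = 15*w^2 - 8*w*y + y^2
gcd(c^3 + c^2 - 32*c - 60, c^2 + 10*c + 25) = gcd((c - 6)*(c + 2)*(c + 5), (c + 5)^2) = c + 5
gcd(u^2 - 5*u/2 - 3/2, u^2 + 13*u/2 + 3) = u + 1/2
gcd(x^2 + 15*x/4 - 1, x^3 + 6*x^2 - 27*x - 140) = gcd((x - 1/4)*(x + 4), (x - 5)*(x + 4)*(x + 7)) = x + 4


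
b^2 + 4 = (b - 2*I)*(b + 2*I)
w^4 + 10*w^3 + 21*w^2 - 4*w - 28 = (w - 1)*(w + 2)^2*(w + 7)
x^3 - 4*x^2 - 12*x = x*(x - 6)*(x + 2)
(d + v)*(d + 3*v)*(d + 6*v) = d^3 + 10*d^2*v + 27*d*v^2 + 18*v^3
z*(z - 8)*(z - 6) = z^3 - 14*z^2 + 48*z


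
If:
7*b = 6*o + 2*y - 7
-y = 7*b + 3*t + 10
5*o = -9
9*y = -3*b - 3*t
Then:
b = -51/20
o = -9/5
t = 21/8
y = -1/40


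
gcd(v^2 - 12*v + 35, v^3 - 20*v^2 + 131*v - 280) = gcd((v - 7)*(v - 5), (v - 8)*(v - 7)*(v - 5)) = v^2 - 12*v + 35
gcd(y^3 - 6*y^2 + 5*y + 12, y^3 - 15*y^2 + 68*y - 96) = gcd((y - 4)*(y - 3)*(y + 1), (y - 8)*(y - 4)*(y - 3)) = y^2 - 7*y + 12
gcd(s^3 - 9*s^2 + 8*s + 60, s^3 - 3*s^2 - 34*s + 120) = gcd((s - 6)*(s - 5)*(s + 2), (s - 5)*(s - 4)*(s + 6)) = s - 5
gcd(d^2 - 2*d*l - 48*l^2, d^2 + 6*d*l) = d + 6*l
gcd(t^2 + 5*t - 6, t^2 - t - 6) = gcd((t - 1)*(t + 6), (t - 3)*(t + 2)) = 1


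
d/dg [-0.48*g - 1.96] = -0.480000000000000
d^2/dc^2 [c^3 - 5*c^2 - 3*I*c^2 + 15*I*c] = 6*c - 10 - 6*I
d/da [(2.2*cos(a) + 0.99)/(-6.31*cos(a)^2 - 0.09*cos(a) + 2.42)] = (13.882*sin(a)^2 - 12.4938*cos(a) - 19.2951)*sin(a)/(6.31*cos(a)^2 + 0.09*cos(a) - 2.42)^2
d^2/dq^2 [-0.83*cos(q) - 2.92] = 0.83*cos(q)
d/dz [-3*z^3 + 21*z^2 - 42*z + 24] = -9*z^2 + 42*z - 42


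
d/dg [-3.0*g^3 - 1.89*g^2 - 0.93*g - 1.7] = -9.0*g^2 - 3.78*g - 0.93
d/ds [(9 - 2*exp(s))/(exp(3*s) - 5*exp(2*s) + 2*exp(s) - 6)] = (4*exp(3*s) - 37*exp(2*s) + 90*exp(s) - 6)*exp(s)/(exp(6*s) - 10*exp(5*s) + 29*exp(4*s) - 32*exp(3*s) + 64*exp(2*s) - 24*exp(s) + 36)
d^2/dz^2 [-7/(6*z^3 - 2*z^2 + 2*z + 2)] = 7*((9*z - 1)*(3*z^3 - z^2 + z + 1) - (9*z^2 - 2*z + 1)^2)/(3*z^3 - z^2 + z + 1)^3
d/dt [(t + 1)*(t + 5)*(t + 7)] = 3*t^2 + 26*t + 47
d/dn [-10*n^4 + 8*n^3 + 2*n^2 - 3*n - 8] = -40*n^3 + 24*n^2 + 4*n - 3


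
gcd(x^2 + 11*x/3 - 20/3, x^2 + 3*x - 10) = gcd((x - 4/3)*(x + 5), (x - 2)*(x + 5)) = x + 5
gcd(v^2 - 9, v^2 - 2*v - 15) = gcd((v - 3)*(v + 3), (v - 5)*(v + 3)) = v + 3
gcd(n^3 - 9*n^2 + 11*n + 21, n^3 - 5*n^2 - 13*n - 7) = n^2 - 6*n - 7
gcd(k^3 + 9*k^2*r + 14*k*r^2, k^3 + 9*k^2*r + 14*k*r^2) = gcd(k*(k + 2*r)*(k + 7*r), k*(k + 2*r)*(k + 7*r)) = k^3 + 9*k^2*r + 14*k*r^2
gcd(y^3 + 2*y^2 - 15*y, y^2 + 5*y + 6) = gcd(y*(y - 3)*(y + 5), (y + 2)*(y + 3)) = 1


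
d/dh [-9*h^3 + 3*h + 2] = 3 - 27*h^2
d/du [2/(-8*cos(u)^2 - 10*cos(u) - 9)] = -4*(8*cos(u) + 5)*sin(u)/(8*cos(u)^2 + 10*cos(u) + 9)^2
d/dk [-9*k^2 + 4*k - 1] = 4 - 18*k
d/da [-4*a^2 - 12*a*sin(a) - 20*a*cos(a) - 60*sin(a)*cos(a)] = 20*a*sin(a) - 12*a*cos(a) - 8*a - 12*sin(a) - 20*cos(a) - 60*cos(2*a)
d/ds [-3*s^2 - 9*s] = -6*s - 9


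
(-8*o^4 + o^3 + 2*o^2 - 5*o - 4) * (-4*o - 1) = 32*o^5 + 4*o^4 - 9*o^3 + 18*o^2 + 21*o + 4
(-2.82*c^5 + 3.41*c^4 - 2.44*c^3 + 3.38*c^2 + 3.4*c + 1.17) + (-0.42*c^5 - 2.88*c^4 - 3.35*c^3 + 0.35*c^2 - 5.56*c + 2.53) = -3.24*c^5 + 0.53*c^4 - 5.79*c^3 + 3.73*c^2 - 2.16*c + 3.7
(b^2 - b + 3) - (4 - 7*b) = b^2 + 6*b - 1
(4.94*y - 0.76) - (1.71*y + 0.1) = 3.23*y - 0.86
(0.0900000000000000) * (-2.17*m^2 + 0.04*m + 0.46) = -0.1953*m^2 + 0.0036*m + 0.0414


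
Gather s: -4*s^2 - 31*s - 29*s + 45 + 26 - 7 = -4*s^2 - 60*s + 64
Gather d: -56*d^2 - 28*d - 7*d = -56*d^2 - 35*d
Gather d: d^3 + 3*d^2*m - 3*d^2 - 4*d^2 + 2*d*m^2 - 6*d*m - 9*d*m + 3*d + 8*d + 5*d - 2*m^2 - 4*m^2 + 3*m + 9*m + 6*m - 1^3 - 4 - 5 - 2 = d^3 + d^2*(3*m - 7) + d*(2*m^2 - 15*m + 16) - 6*m^2 + 18*m - 12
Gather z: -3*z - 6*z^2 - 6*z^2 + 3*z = -12*z^2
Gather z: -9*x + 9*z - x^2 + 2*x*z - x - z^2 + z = -x^2 - 10*x - z^2 + z*(2*x + 10)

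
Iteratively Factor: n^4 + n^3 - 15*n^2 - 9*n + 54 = (n - 2)*(n^3 + 3*n^2 - 9*n - 27) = (n - 3)*(n - 2)*(n^2 + 6*n + 9) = (n - 3)*(n - 2)*(n + 3)*(n + 3)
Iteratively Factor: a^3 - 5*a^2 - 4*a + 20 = (a + 2)*(a^2 - 7*a + 10) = (a - 5)*(a + 2)*(a - 2)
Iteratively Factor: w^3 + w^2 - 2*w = (w)*(w^2 + w - 2) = w*(w - 1)*(w + 2)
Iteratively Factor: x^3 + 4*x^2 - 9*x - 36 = (x + 3)*(x^2 + x - 12) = (x + 3)*(x + 4)*(x - 3)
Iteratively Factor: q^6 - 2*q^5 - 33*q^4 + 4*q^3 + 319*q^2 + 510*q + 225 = (q + 1)*(q^5 - 3*q^4 - 30*q^3 + 34*q^2 + 285*q + 225) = (q + 1)*(q + 3)*(q^4 - 6*q^3 - 12*q^2 + 70*q + 75) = (q - 5)*(q + 1)*(q + 3)*(q^3 - q^2 - 17*q - 15) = (q - 5)*(q + 1)*(q + 3)^2*(q^2 - 4*q - 5) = (q - 5)^2*(q + 1)*(q + 3)^2*(q + 1)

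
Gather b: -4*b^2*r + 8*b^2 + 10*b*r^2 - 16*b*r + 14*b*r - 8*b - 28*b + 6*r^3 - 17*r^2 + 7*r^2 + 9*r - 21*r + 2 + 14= b^2*(8 - 4*r) + b*(10*r^2 - 2*r - 36) + 6*r^3 - 10*r^2 - 12*r + 16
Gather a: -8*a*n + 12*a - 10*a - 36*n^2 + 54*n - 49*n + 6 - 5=a*(2 - 8*n) - 36*n^2 + 5*n + 1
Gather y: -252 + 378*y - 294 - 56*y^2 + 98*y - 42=-56*y^2 + 476*y - 588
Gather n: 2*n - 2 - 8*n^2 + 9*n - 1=-8*n^2 + 11*n - 3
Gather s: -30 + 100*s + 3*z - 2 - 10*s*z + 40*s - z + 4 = s*(140 - 10*z) + 2*z - 28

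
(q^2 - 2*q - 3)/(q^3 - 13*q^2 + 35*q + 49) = (q - 3)/(q^2 - 14*q + 49)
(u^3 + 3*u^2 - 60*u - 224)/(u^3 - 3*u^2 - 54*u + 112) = (u + 4)/(u - 2)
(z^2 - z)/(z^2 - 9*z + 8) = z/(z - 8)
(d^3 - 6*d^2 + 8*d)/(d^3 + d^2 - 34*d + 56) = d/(d + 7)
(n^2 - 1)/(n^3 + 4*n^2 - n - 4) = 1/(n + 4)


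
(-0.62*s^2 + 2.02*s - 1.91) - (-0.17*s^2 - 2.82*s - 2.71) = -0.45*s^2 + 4.84*s + 0.8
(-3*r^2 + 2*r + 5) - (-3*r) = -3*r^2 + 5*r + 5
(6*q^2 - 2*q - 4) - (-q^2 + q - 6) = 7*q^2 - 3*q + 2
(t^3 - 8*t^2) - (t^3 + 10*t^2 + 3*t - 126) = -18*t^2 - 3*t + 126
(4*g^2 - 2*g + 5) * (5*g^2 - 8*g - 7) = 20*g^4 - 42*g^3 + 13*g^2 - 26*g - 35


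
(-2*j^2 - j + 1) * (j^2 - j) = -2*j^4 + j^3 + 2*j^2 - j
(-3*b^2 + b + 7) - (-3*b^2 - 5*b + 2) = 6*b + 5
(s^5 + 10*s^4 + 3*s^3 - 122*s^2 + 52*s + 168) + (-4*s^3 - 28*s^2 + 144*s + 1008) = s^5 + 10*s^4 - s^3 - 150*s^2 + 196*s + 1176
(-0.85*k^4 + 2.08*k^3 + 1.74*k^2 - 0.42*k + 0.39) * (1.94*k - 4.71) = -1.649*k^5 + 8.0387*k^4 - 6.4212*k^3 - 9.0102*k^2 + 2.7348*k - 1.8369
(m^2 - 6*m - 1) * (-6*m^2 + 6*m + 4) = -6*m^4 + 42*m^3 - 26*m^2 - 30*m - 4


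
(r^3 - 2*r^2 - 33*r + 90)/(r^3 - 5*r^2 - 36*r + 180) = (r - 3)/(r - 6)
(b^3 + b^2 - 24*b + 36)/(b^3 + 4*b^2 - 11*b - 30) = (b^2 + 4*b - 12)/(b^2 + 7*b + 10)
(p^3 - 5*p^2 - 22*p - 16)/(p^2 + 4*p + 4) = (p^2 - 7*p - 8)/(p + 2)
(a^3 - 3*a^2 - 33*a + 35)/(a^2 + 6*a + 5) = (a^2 - 8*a + 7)/(a + 1)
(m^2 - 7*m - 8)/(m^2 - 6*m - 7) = (m - 8)/(m - 7)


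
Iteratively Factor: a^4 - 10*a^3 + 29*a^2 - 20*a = (a - 5)*(a^3 - 5*a^2 + 4*a) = (a - 5)*(a - 4)*(a^2 - a) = (a - 5)*(a - 4)*(a - 1)*(a)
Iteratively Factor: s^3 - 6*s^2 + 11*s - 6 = (s - 1)*(s^2 - 5*s + 6) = (s - 2)*(s - 1)*(s - 3)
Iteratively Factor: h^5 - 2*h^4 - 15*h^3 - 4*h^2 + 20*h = (h + 2)*(h^4 - 4*h^3 - 7*h^2 + 10*h) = (h + 2)^2*(h^3 - 6*h^2 + 5*h) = (h - 1)*(h + 2)^2*(h^2 - 5*h) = (h - 5)*(h - 1)*(h + 2)^2*(h)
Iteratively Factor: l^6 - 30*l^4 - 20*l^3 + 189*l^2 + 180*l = (l - 5)*(l^5 + 5*l^4 - 5*l^3 - 45*l^2 - 36*l) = (l - 5)*(l + 4)*(l^4 + l^3 - 9*l^2 - 9*l) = l*(l - 5)*(l + 4)*(l^3 + l^2 - 9*l - 9) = l*(l - 5)*(l + 3)*(l + 4)*(l^2 - 2*l - 3) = l*(l - 5)*(l - 3)*(l + 3)*(l + 4)*(l + 1)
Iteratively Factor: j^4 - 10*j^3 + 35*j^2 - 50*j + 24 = (j - 1)*(j^3 - 9*j^2 + 26*j - 24) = (j - 2)*(j - 1)*(j^2 - 7*j + 12) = (j - 4)*(j - 2)*(j - 1)*(j - 3)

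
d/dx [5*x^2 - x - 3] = 10*x - 1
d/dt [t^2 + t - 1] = 2*t + 1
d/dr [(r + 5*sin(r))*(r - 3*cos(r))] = (r + 5*sin(r))*(3*sin(r) + 1) + (r - 3*cos(r))*(5*cos(r) + 1)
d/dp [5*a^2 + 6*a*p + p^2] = 6*a + 2*p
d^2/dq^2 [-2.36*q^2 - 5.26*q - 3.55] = -4.72000000000000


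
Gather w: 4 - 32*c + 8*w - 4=-32*c + 8*w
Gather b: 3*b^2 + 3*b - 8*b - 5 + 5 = 3*b^2 - 5*b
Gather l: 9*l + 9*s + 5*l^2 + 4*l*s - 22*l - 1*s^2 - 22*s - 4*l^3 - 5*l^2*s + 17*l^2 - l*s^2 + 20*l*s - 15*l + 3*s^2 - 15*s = -4*l^3 + l^2*(22 - 5*s) + l*(-s^2 + 24*s - 28) + 2*s^2 - 28*s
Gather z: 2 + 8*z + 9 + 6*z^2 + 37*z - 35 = 6*z^2 + 45*z - 24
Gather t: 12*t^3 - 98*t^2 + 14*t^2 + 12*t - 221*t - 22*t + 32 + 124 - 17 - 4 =12*t^3 - 84*t^2 - 231*t + 135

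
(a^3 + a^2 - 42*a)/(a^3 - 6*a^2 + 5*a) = (a^2 + a - 42)/(a^2 - 6*a + 5)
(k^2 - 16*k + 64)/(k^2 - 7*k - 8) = (k - 8)/(k + 1)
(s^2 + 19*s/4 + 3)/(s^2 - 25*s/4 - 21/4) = (s + 4)/(s - 7)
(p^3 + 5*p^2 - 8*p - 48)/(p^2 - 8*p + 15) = (p^2 + 8*p + 16)/(p - 5)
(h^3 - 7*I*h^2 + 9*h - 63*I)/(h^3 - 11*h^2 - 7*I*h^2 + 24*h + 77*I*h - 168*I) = (h^2 + 9)/(h^2 - 11*h + 24)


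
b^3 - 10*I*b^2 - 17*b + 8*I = (b - 8*I)*(b - I)^2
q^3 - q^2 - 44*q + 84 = (q - 6)*(q - 2)*(q + 7)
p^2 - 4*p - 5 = (p - 5)*(p + 1)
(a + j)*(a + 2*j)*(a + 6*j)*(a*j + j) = a^4*j + 9*a^3*j^2 + a^3*j + 20*a^2*j^3 + 9*a^2*j^2 + 12*a*j^4 + 20*a*j^3 + 12*j^4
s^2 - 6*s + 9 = (s - 3)^2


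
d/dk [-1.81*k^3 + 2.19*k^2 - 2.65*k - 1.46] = -5.43*k^2 + 4.38*k - 2.65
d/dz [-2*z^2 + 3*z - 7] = 3 - 4*z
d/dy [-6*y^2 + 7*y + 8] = 7 - 12*y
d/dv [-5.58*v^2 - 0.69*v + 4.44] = -11.16*v - 0.69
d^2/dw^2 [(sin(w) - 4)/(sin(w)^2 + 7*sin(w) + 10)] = (-sin(w)^5 + 23*sin(w)^4 + 146*sin(w)^3 + 82*sin(w)^2 - 608*sin(w) - 452)/(sin(w)^2 + 7*sin(w) + 10)^3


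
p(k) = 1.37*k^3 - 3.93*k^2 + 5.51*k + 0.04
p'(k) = 4.11*k^2 - 7.86*k + 5.51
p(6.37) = 229.78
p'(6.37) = 122.21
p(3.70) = 36.02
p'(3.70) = 32.69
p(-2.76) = -73.91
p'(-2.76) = 58.51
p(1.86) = 5.51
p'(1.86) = 5.11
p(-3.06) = -92.87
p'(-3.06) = 68.05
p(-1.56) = -23.32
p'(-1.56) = 27.77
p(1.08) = 3.13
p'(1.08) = 1.82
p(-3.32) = -111.71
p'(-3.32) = 76.91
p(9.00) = 730.03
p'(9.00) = 267.68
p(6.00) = 187.54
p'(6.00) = 106.31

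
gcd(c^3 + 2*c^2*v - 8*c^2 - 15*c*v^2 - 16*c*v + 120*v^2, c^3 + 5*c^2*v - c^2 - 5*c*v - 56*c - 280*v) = c^2 + 5*c*v - 8*c - 40*v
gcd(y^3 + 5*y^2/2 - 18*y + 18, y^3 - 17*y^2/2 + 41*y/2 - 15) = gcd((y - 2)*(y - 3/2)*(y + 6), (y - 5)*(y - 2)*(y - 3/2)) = y^2 - 7*y/2 + 3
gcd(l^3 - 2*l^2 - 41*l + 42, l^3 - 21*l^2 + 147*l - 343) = l - 7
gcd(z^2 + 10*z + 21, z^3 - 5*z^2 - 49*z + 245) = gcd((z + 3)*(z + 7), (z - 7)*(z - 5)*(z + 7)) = z + 7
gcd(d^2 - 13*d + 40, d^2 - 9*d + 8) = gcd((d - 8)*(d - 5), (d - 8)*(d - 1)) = d - 8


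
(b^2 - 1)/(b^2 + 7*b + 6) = (b - 1)/(b + 6)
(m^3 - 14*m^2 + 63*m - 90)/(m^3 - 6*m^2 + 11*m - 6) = (m^2 - 11*m + 30)/(m^2 - 3*m + 2)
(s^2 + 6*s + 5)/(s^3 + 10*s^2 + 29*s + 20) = 1/(s + 4)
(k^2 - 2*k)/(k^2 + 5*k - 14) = k/(k + 7)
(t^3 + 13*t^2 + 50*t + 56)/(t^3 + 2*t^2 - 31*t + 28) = (t^2 + 6*t + 8)/(t^2 - 5*t + 4)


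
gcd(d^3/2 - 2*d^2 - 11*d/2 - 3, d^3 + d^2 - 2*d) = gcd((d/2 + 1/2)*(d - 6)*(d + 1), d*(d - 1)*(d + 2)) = 1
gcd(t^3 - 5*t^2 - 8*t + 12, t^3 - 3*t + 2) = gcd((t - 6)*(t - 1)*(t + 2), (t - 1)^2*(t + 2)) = t^2 + t - 2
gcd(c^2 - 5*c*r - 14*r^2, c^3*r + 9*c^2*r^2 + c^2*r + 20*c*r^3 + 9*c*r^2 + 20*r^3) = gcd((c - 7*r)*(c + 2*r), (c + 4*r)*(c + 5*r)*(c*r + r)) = 1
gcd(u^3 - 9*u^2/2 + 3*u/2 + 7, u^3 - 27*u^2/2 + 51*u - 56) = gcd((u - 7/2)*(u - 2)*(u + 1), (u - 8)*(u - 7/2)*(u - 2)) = u^2 - 11*u/2 + 7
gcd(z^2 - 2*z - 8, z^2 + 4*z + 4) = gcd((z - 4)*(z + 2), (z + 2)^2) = z + 2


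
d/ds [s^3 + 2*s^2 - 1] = s*(3*s + 4)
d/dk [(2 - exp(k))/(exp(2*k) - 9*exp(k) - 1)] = ((exp(k) - 2)*(2*exp(k) - 9) - exp(2*k) + 9*exp(k) + 1)*exp(k)/(-exp(2*k) + 9*exp(k) + 1)^2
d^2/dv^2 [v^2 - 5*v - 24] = 2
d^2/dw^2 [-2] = 0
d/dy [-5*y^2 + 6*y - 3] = 6 - 10*y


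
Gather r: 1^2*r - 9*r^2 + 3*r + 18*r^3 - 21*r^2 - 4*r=18*r^3 - 30*r^2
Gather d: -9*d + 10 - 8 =2 - 9*d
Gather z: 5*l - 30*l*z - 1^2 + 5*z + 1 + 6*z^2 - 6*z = 5*l + 6*z^2 + z*(-30*l - 1)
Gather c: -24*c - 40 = -24*c - 40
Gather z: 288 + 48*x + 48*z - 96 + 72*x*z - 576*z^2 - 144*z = 48*x - 576*z^2 + z*(72*x - 96) + 192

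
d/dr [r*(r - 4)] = 2*r - 4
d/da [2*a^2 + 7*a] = 4*a + 7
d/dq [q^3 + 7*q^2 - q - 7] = 3*q^2 + 14*q - 1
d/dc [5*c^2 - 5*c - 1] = 10*c - 5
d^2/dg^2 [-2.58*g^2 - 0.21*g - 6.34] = -5.16000000000000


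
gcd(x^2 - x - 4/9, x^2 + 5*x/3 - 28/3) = 1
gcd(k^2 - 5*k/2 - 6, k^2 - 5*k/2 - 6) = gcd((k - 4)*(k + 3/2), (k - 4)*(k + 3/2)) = k^2 - 5*k/2 - 6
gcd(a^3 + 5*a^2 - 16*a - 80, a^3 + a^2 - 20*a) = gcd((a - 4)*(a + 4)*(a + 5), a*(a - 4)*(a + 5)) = a^2 + a - 20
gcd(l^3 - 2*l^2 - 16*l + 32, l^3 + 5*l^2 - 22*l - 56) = l - 4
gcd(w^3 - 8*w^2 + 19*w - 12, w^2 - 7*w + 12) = w^2 - 7*w + 12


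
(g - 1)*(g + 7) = g^2 + 6*g - 7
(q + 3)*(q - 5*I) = q^2 + 3*q - 5*I*q - 15*I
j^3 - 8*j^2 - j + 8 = (j - 8)*(j - 1)*(j + 1)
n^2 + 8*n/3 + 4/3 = (n + 2/3)*(n + 2)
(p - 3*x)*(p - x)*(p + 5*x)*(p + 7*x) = p^4 + 8*p^3*x - 10*p^2*x^2 - 104*p*x^3 + 105*x^4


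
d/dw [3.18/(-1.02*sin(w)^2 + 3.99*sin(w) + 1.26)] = (6.4872*sin(w) - 12.6882)*cos(w)/(-1.02*sin(w)^2 + 3.99*sin(w) + 1.26)^2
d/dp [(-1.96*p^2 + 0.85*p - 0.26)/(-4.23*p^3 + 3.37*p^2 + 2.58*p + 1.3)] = (-8.2908*p^4 + 7.191*p^3 - 11.2207*p^2 - 3.3436*p + 1.7758)/(17.8929*p^6 - 28.5102*p^5 - 10.4699*p^4 + 6.3912*p^3 + 15.4184*p^2 + 6.708*p + 1.69)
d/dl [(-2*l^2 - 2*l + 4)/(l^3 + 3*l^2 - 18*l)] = 2*(l^4 + 2*l^3 + 15*l^2 - 12*l + 36)/(l^2*(l^4 + 6*l^3 - 27*l^2 - 108*l + 324))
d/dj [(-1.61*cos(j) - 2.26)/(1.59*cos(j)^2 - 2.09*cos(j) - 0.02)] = (-2.5599*cos(j)^2 - 7.1868*cos(j) + 4.6912)*sin(j)/(2.5281*cos(j)^4 - 6.6462*cos(j)^3 + 4.3045*cos(j)^2 + 0.0836*cos(j) + 0.0004)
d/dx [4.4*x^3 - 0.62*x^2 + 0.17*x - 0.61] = 13.2*x^2 - 1.24*x + 0.17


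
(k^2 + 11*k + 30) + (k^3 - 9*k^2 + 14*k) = k^3 - 8*k^2 + 25*k + 30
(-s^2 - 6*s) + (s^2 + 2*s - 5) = -4*s - 5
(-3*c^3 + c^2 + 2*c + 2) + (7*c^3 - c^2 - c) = 4*c^3 + c + 2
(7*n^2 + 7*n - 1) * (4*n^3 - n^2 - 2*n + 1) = 28*n^5 + 21*n^4 - 25*n^3 - 6*n^2 + 9*n - 1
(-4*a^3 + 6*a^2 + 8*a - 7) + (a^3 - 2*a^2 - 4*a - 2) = -3*a^3 + 4*a^2 + 4*a - 9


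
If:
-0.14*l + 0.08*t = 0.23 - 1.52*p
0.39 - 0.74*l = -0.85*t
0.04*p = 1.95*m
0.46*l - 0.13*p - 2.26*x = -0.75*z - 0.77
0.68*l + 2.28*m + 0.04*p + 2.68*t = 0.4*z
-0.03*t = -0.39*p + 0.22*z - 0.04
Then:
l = 0.47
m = 0.00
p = 0.20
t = -0.05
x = 0.60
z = 0.54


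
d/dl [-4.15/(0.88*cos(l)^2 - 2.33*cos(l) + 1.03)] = (9.6695 - 7.304*cos(l))*sin(l)/(0.88*cos(l)^2 - 2.33*cos(l) + 1.03)^2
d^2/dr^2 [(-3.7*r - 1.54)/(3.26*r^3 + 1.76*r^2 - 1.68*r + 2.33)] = (-235.93272*r^5 - 323.772768*r^4 - 204.825024*r^3 + 359.237328*r^2 + 188.543784*r - 25.029088)/(34.645976*r^9 + 56.113728*r^8 - 23.268576*r^7 + 21.903692*r^6 + 92.202816*r^5 - 40.011168*r^4 + 7.01694600000001*r^3 + 48.393168*r^2 - 27.361656*r + 12.649337)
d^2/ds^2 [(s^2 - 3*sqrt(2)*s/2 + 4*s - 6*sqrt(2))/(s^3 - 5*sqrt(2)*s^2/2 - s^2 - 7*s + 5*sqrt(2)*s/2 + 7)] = 2*(4*s^6 - 18*sqrt(2)*s^5 + 48*s^5 - 276*sqrt(2)*s^4 + 126*s^4 + 49*sqrt(2)*s^3 + 1084*s^3 - 1668*s^2 - 6*sqrt(2)*s^2 - 2454*s + 1614*sqrt(2)*s - 2218*sqrt(2) + 2030)/(4*s^9 - 30*sqrt(2)*s^8 - 12*s^8 + 78*s^7 + 90*sqrt(2)*s^7 - 202*s^6 + 205*sqrt(2)*s^6 - 855*sqrt(2)*s^5 - 264*s^5 - 585*sqrt(2)*s^4 + 1320*s^4 - 2758*s^3 + 4115*sqrt(2)*s^3 - 4410*sqrt(2)*s^2 + 4578*s^2 - 4116*s + 1470*sqrt(2)*s + 1372)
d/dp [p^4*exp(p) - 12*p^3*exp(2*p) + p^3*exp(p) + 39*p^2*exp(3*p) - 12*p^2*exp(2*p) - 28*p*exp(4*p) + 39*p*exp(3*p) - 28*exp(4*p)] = (p^4 - 24*p^3*exp(p) + 5*p^3 + 117*p^2*exp(2*p) - 60*p^2*exp(p) + 3*p^2 - 112*p*exp(3*p) + 195*p*exp(2*p) - 24*p*exp(p) - 140*exp(3*p) + 39*exp(2*p))*exp(p)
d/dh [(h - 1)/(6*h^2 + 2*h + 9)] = (-6*h^2 + 12*h + 11)/(36*h^4 + 24*h^3 + 112*h^2 + 36*h + 81)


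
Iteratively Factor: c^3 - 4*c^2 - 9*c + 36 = (c - 4)*(c^2 - 9) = (c - 4)*(c + 3)*(c - 3)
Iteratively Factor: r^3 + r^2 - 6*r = (r - 2)*(r^2 + 3*r) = r*(r - 2)*(r + 3)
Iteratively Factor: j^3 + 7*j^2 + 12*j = (j + 3)*(j^2 + 4*j) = (j + 3)*(j + 4)*(j)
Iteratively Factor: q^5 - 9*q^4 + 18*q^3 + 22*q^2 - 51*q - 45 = (q - 3)*(q^4 - 6*q^3 + 22*q + 15) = (q - 3)*(q + 1)*(q^3 - 7*q^2 + 7*q + 15) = (q - 5)*(q - 3)*(q + 1)*(q^2 - 2*q - 3) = (q - 5)*(q - 3)^2*(q + 1)*(q + 1)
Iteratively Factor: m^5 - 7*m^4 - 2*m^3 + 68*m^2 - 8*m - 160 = (m - 5)*(m^4 - 2*m^3 - 12*m^2 + 8*m + 32) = (m - 5)*(m - 4)*(m^3 + 2*m^2 - 4*m - 8) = (m - 5)*(m - 4)*(m + 2)*(m^2 - 4) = (m - 5)*(m - 4)*(m + 2)^2*(m - 2)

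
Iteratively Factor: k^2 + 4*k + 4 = (k + 2)*(k + 2)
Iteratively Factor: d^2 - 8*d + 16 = (d - 4)*(d - 4)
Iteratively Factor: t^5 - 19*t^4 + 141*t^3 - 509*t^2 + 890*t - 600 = (t - 3)*(t^4 - 16*t^3 + 93*t^2 - 230*t + 200) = (t - 4)*(t - 3)*(t^3 - 12*t^2 + 45*t - 50) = (t - 5)*(t - 4)*(t - 3)*(t^2 - 7*t + 10) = (t - 5)*(t - 4)*(t - 3)*(t - 2)*(t - 5)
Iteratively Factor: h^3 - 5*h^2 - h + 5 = (h - 1)*(h^2 - 4*h - 5) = (h - 1)*(h + 1)*(h - 5)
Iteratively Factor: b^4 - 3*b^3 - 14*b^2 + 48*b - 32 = (b - 1)*(b^3 - 2*b^2 - 16*b + 32) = (b - 4)*(b - 1)*(b^2 + 2*b - 8) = (b - 4)*(b - 1)*(b + 4)*(b - 2)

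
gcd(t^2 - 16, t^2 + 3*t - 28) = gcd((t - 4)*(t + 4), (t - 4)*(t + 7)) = t - 4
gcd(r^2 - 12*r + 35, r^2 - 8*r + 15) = r - 5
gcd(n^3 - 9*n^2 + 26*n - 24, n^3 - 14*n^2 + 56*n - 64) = n^2 - 6*n + 8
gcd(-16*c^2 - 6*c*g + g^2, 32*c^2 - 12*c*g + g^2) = 8*c - g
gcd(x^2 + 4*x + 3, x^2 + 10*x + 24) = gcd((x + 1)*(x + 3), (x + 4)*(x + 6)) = 1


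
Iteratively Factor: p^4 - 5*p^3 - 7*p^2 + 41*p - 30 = (p - 2)*(p^3 - 3*p^2 - 13*p + 15) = (p - 5)*(p - 2)*(p^2 + 2*p - 3) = (p - 5)*(p - 2)*(p - 1)*(p + 3)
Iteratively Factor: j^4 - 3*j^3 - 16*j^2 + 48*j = (j)*(j^3 - 3*j^2 - 16*j + 48) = j*(j - 3)*(j^2 - 16) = j*(j - 4)*(j - 3)*(j + 4)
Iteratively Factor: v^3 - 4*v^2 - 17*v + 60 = (v - 3)*(v^2 - v - 20) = (v - 5)*(v - 3)*(v + 4)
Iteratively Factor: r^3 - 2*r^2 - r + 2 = (r - 1)*(r^2 - r - 2) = (r - 1)*(r + 1)*(r - 2)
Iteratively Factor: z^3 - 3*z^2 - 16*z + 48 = (z + 4)*(z^2 - 7*z + 12) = (z - 3)*(z + 4)*(z - 4)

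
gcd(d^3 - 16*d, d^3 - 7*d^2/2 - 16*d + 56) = d^2 - 16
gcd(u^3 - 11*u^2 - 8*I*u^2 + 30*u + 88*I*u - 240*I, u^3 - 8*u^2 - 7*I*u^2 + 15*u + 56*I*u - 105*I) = u - 5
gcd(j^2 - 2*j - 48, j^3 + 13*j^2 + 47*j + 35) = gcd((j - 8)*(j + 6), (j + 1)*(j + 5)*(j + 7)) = 1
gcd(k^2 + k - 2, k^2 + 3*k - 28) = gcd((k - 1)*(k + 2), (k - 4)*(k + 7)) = 1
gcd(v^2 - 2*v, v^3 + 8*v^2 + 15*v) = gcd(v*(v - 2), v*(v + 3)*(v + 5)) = v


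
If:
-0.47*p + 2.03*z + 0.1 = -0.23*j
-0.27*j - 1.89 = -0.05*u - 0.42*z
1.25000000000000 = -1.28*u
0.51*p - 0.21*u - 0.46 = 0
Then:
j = -6.02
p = 0.50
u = -0.98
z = 0.75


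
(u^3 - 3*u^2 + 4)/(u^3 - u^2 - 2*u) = (u - 2)/u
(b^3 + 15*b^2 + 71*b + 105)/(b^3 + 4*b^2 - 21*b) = (b^2 + 8*b + 15)/(b*(b - 3))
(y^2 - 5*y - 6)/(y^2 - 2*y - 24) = (y + 1)/(y + 4)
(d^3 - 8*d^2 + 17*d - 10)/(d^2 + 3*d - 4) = (d^2 - 7*d + 10)/(d + 4)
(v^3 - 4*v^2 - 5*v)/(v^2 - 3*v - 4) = v*(v - 5)/(v - 4)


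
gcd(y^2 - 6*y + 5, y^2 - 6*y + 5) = y^2 - 6*y + 5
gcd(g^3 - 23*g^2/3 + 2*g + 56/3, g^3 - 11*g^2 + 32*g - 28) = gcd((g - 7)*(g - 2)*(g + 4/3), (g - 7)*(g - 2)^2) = g^2 - 9*g + 14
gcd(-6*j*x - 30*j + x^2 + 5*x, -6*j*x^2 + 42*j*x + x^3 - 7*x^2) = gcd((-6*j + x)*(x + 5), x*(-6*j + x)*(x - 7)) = -6*j + x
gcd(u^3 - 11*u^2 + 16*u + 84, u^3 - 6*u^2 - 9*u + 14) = u^2 - 5*u - 14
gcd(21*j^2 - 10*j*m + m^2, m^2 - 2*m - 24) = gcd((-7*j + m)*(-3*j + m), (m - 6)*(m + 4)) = 1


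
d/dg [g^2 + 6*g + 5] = 2*g + 6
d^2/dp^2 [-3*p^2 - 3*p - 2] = -6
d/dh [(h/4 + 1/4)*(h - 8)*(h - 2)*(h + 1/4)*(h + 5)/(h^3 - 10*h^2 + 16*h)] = h/2 + 25/16 - 5/(16*h^2)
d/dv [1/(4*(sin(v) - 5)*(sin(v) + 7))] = -(sin(v) + 1)*cos(v)/(2*(sin(v) - 5)^2*(sin(v) + 7)^2)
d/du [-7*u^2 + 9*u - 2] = 9 - 14*u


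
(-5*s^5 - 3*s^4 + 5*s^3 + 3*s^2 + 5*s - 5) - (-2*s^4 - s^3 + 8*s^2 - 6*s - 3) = -5*s^5 - s^4 + 6*s^3 - 5*s^2 + 11*s - 2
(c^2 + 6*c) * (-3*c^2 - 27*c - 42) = -3*c^4 - 45*c^3 - 204*c^2 - 252*c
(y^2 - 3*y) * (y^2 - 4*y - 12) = y^4 - 7*y^3 + 36*y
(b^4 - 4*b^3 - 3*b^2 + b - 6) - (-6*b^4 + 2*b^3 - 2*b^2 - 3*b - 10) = 7*b^4 - 6*b^3 - b^2 + 4*b + 4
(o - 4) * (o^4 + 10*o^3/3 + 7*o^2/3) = o^5 - 2*o^4/3 - 11*o^3 - 28*o^2/3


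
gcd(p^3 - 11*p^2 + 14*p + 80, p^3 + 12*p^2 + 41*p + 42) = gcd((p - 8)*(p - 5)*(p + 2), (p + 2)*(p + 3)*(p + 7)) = p + 2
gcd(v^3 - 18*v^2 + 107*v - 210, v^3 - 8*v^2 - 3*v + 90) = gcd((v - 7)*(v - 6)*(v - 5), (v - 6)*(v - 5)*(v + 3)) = v^2 - 11*v + 30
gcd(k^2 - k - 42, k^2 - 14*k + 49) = k - 7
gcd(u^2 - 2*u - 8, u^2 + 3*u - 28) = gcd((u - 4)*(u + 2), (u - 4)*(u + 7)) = u - 4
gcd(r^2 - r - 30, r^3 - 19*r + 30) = r + 5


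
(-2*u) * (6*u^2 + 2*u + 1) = -12*u^3 - 4*u^2 - 2*u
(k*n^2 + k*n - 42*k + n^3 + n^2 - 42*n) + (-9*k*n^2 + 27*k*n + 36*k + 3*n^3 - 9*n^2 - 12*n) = -8*k*n^2 + 28*k*n - 6*k + 4*n^3 - 8*n^2 - 54*n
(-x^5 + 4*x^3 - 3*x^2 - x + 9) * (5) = -5*x^5 + 20*x^3 - 15*x^2 - 5*x + 45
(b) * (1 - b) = -b^2 + b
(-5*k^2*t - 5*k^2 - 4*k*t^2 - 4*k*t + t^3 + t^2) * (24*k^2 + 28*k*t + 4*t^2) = -120*k^4*t - 120*k^4 - 236*k^3*t^2 - 236*k^3*t - 108*k^2*t^3 - 108*k^2*t^2 + 12*k*t^4 + 12*k*t^3 + 4*t^5 + 4*t^4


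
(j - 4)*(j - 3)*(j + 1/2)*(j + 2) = j^4 - 9*j^3/2 - 9*j^2/2 + 23*j + 12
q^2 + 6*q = q*(q + 6)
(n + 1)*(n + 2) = n^2 + 3*n + 2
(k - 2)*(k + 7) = k^2 + 5*k - 14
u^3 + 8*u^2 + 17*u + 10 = (u + 1)*(u + 2)*(u + 5)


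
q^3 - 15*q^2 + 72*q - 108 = (q - 6)^2*(q - 3)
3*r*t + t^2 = t*(3*r + t)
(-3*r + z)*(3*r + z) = -9*r^2 + z^2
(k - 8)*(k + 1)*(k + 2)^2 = k^4 - 3*k^3 - 32*k^2 - 60*k - 32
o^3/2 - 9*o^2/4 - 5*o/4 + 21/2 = (o/2 + 1)*(o - 7/2)*(o - 3)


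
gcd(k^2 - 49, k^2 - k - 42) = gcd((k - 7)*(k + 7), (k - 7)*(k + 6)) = k - 7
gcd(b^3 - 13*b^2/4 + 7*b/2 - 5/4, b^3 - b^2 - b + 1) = b^2 - 2*b + 1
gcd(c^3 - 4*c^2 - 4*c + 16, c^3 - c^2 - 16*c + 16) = c - 4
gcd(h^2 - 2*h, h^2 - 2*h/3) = h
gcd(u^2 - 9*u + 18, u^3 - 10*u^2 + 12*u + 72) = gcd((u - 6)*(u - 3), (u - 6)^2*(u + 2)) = u - 6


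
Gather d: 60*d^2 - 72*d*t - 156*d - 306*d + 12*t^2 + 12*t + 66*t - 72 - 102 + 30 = 60*d^2 + d*(-72*t - 462) + 12*t^2 + 78*t - 144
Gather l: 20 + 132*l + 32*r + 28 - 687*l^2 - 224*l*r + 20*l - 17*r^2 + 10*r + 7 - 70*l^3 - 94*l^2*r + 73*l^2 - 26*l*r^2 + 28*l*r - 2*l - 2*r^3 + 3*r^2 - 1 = -70*l^3 + l^2*(-94*r - 614) + l*(-26*r^2 - 196*r + 150) - 2*r^3 - 14*r^2 + 42*r + 54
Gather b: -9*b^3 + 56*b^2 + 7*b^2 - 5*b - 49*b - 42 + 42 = -9*b^3 + 63*b^2 - 54*b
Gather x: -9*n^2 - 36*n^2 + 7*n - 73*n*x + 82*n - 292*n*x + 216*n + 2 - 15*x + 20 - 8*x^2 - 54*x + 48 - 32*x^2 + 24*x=-45*n^2 + 305*n - 40*x^2 + x*(-365*n - 45) + 70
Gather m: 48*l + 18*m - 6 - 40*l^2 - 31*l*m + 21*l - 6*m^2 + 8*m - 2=-40*l^2 + 69*l - 6*m^2 + m*(26 - 31*l) - 8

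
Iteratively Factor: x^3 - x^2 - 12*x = (x - 4)*(x^2 + 3*x) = x*(x - 4)*(x + 3)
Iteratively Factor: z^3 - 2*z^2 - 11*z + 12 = (z - 1)*(z^2 - z - 12) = (z - 1)*(z + 3)*(z - 4)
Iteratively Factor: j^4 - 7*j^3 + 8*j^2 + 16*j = (j + 1)*(j^3 - 8*j^2 + 16*j) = (j - 4)*(j + 1)*(j^2 - 4*j) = j*(j - 4)*(j + 1)*(j - 4)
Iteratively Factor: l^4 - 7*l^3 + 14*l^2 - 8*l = (l)*(l^3 - 7*l^2 + 14*l - 8) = l*(l - 2)*(l^2 - 5*l + 4) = l*(l - 4)*(l - 2)*(l - 1)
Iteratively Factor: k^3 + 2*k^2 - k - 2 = (k - 1)*(k^2 + 3*k + 2) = (k - 1)*(k + 1)*(k + 2)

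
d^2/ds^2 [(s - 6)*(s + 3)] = 2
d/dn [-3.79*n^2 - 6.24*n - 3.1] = -7.58*n - 6.24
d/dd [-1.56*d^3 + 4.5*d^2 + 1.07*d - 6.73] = -4.68*d^2 + 9.0*d + 1.07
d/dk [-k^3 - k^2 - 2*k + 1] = -3*k^2 - 2*k - 2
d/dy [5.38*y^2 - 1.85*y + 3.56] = 10.76*y - 1.85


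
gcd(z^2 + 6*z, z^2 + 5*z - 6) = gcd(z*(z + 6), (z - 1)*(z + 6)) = z + 6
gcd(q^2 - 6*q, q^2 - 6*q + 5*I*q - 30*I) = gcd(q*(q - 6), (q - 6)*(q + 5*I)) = q - 6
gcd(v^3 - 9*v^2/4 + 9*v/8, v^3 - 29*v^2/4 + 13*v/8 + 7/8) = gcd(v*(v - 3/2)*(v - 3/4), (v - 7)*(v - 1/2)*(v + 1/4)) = 1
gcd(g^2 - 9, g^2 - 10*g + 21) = g - 3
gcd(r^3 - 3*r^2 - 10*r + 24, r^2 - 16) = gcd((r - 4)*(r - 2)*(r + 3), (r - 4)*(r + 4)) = r - 4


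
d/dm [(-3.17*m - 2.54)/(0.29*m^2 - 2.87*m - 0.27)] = (0.9193*m^2 + 1.4732*m - 6.4339)/(0.0841*m^4 - 1.6646*m^3 + 8.0803*m^2 + 1.5498*m + 0.0729)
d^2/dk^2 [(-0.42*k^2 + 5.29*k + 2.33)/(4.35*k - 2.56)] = (200.492706 - 2.8421709430404e-14*k)/(82.312875*k^3 - 145.3248*k^2 + 85.52448*k - 16.777216)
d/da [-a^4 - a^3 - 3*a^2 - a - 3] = -4*a^3 - 3*a^2 - 6*a - 1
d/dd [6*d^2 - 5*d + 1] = 12*d - 5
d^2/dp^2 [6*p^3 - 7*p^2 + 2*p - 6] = 36*p - 14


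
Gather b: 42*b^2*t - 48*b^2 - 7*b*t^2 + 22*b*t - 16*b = b^2*(42*t - 48) + b*(-7*t^2 + 22*t - 16)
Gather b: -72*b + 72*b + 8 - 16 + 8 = 0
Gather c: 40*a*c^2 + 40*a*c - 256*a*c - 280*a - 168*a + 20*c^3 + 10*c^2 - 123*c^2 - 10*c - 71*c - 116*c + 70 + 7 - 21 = -448*a + 20*c^3 + c^2*(40*a - 113) + c*(-216*a - 197) + 56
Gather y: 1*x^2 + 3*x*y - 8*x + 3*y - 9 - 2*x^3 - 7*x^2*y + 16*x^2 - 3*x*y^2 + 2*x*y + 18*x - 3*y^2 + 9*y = -2*x^3 + 17*x^2 + 10*x + y^2*(-3*x - 3) + y*(-7*x^2 + 5*x + 12) - 9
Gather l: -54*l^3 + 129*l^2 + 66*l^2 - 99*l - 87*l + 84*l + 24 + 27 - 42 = -54*l^3 + 195*l^2 - 102*l + 9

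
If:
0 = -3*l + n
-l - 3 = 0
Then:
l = -3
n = -9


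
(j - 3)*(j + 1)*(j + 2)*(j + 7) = j^4 + 7*j^3 - 7*j^2 - 55*j - 42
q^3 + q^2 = q^2*(q + 1)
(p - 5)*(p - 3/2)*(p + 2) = p^3 - 9*p^2/2 - 11*p/2 + 15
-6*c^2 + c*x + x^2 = (-2*c + x)*(3*c + x)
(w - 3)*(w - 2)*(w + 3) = w^3 - 2*w^2 - 9*w + 18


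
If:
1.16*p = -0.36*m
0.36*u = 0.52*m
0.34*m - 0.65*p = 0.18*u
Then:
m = 0.00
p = 0.00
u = 0.00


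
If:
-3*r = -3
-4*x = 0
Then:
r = 1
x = 0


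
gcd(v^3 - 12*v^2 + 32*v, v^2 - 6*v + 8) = v - 4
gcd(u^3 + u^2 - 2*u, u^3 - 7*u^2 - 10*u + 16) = u^2 + u - 2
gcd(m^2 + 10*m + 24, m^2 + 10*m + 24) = m^2 + 10*m + 24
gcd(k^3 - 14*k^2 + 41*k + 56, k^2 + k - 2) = 1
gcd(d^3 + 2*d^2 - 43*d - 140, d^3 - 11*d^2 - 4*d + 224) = d^2 - 3*d - 28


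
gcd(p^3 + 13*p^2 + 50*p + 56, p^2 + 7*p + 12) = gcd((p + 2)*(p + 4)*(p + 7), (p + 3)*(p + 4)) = p + 4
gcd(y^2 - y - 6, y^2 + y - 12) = y - 3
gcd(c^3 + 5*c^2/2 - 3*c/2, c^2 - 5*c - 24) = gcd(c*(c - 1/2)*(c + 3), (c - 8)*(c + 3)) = c + 3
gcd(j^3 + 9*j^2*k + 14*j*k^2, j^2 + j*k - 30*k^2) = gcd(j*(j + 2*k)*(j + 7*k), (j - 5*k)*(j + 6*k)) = 1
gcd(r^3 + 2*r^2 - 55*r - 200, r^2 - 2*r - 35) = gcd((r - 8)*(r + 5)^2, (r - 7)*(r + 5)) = r + 5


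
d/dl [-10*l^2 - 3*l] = -20*l - 3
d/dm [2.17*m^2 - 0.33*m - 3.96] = 4.34*m - 0.33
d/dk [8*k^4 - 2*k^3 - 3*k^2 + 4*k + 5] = 32*k^3 - 6*k^2 - 6*k + 4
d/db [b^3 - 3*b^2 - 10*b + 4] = 3*b^2 - 6*b - 10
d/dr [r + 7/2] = 1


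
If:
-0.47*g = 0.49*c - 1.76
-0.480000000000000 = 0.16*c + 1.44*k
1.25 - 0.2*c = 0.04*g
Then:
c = 6.95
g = -3.50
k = -1.11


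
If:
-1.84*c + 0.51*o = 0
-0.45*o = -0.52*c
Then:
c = 0.00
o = 0.00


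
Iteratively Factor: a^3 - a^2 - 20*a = (a + 4)*(a^2 - 5*a) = (a - 5)*(a + 4)*(a)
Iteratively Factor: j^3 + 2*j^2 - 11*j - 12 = (j + 1)*(j^2 + j - 12) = (j - 3)*(j + 1)*(j + 4)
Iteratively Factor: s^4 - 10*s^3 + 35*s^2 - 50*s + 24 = (s - 2)*(s^3 - 8*s^2 + 19*s - 12) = (s - 4)*(s - 2)*(s^2 - 4*s + 3) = (s - 4)*(s - 2)*(s - 1)*(s - 3)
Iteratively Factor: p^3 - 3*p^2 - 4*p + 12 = (p - 2)*(p^2 - p - 6) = (p - 3)*(p - 2)*(p + 2)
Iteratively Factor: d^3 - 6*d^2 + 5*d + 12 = (d - 3)*(d^2 - 3*d - 4) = (d - 3)*(d + 1)*(d - 4)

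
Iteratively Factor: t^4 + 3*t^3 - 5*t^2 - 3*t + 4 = (t + 1)*(t^3 + 2*t^2 - 7*t + 4) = (t - 1)*(t + 1)*(t^2 + 3*t - 4) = (t - 1)*(t + 1)*(t + 4)*(t - 1)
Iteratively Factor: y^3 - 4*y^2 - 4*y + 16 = (y + 2)*(y^2 - 6*y + 8) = (y - 4)*(y + 2)*(y - 2)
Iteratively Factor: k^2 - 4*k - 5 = (k - 5)*(k + 1)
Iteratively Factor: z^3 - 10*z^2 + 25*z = (z - 5)*(z^2 - 5*z) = (z - 5)^2*(z)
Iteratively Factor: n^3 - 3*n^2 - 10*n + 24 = (n + 3)*(n^2 - 6*n + 8) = (n - 4)*(n + 3)*(n - 2)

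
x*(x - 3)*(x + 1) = x^3 - 2*x^2 - 3*x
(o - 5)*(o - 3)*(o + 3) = o^3 - 5*o^2 - 9*o + 45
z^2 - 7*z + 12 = (z - 4)*(z - 3)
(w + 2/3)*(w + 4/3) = w^2 + 2*w + 8/9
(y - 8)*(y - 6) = y^2 - 14*y + 48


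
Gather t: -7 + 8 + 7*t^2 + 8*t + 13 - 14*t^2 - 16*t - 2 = -7*t^2 - 8*t + 12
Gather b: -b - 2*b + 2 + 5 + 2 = 9 - 3*b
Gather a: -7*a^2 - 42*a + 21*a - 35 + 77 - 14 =-7*a^2 - 21*a + 28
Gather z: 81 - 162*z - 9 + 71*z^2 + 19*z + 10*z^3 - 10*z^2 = 10*z^3 + 61*z^2 - 143*z + 72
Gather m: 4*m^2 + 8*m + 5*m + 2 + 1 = 4*m^2 + 13*m + 3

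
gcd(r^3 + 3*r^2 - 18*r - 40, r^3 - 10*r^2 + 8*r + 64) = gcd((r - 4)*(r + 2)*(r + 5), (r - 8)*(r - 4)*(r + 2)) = r^2 - 2*r - 8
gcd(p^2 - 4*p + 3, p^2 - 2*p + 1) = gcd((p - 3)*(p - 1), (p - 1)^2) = p - 1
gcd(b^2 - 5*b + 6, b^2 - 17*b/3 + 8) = b - 3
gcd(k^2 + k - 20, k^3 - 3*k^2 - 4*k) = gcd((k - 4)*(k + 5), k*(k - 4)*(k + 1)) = k - 4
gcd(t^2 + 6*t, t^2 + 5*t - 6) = t + 6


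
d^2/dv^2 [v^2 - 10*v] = 2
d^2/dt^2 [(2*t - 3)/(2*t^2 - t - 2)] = 2*(4*(2 - 3*t)*(-2*t^2 + t + 2) - (2*t - 3)*(4*t - 1)^2)/(-2*t^2 + t + 2)^3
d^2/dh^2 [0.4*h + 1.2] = 0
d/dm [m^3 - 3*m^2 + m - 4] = 3*m^2 - 6*m + 1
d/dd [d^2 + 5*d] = 2*d + 5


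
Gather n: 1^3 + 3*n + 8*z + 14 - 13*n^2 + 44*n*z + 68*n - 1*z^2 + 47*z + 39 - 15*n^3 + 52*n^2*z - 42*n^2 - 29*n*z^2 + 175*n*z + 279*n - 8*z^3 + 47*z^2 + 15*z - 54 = -15*n^3 + n^2*(52*z - 55) + n*(-29*z^2 + 219*z + 350) - 8*z^3 + 46*z^2 + 70*z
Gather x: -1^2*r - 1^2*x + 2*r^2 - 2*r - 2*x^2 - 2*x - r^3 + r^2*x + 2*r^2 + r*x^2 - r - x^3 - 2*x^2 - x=-r^3 + 4*r^2 - 4*r - x^3 + x^2*(r - 4) + x*(r^2 - 4)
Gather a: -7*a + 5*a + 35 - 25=10 - 2*a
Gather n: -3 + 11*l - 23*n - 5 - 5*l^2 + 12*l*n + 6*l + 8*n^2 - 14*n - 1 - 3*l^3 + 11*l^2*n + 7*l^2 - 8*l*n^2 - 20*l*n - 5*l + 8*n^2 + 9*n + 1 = -3*l^3 + 2*l^2 + 12*l + n^2*(16 - 8*l) + n*(11*l^2 - 8*l - 28) - 8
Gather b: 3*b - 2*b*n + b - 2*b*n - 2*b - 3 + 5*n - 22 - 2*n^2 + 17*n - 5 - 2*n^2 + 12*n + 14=b*(2 - 4*n) - 4*n^2 + 34*n - 16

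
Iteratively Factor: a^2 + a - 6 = (a - 2)*(a + 3)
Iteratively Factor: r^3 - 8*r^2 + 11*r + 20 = (r - 4)*(r^2 - 4*r - 5) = (r - 5)*(r - 4)*(r + 1)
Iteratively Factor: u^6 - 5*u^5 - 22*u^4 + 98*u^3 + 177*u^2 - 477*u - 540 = (u - 4)*(u^5 - u^4 - 26*u^3 - 6*u^2 + 153*u + 135) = (u - 5)*(u - 4)*(u^4 + 4*u^3 - 6*u^2 - 36*u - 27) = (u - 5)*(u - 4)*(u - 3)*(u^3 + 7*u^2 + 15*u + 9) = (u - 5)*(u - 4)*(u - 3)*(u + 3)*(u^2 + 4*u + 3) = (u - 5)*(u - 4)*(u - 3)*(u + 3)^2*(u + 1)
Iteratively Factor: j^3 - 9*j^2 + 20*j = (j)*(j^2 - 9*j + 20) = j*(j - 5)*(j - 4)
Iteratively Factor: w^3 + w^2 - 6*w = (w - 2)*(w^2 + 3*w) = w*(w - 2)*(w + 3)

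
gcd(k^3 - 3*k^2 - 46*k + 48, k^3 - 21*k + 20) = k - 1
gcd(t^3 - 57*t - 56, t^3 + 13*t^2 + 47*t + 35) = t^2 + 8*t + 7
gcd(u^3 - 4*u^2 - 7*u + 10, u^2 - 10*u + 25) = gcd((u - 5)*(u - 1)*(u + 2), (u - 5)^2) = u - 5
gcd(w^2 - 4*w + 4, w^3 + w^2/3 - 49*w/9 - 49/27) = 1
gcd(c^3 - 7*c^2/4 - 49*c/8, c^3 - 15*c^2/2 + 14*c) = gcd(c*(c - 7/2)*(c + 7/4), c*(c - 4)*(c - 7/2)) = c^2 - 7*c/2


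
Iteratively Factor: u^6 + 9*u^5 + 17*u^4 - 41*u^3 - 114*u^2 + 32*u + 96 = (u + 4)*(u^5 + 5*u^4 - 3*u^3 - 29*u^2 + 2*u + 24) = (u - 1)*(u + 4)*(u^4 + 6*u^3 + 3*u^2 - 26*u - 24) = (u - 1)*(u + 1)*(u + 4)*(u^3 + 5*u^2 - 2*u - 24) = (u - 1)*(u + 1)*(u + 4)^2*(u^2 + u - 6) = (u - 1)*(u + 1)*(u + 3)*(u + 4)^2*(u - 2)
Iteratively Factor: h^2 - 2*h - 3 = (h - 3)*(h + 1)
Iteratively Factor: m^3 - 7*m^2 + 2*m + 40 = (m - 5)*(m^2 - 2*m - 8) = (m - 5)*(m + 2)*(m - 4)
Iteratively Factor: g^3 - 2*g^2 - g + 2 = (g - 1)*(g^2 - g - 2) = (g - 1)*(g + 1)*(g - 2)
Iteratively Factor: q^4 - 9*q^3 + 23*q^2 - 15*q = (q)*(q^3 - 9*q^2 + 23*q - 15) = q*(q - 1)*(q^2 - 8*q + 15) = q*(q - 3)*(q - 1)*(q - 5)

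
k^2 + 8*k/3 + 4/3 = (k + 2/3)*(k + 2)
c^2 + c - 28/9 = (c - 4/3)*(c + 7/3)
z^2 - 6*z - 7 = (z - 7)*(z + 1)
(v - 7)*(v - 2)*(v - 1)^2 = v^4 - 11*v^3 + 33*v^2 - 37*v + 14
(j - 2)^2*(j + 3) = j^3 - j^2 - 8*j + 12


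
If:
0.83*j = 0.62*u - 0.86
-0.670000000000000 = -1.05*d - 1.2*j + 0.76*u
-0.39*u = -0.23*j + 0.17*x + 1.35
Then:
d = 0.101201651284478*x + 2.76778943493466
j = -0.581998895637769*x - 6.47377139701822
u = -0.779127553837659*x - 7.27940364439536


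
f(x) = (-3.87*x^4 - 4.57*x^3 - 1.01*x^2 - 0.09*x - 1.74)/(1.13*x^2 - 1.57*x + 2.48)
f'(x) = (1.57 - 2.26*x)*(-3.87*x^4 - 4.57*x^3 - 1.01*x^2 - 0.09*x - 1.74)/(1.13*x^2 - 1.57*x + 2.48)^2 + (-15.48*x^3 - 13.71*x^2 - 2.02*x - 0.09)/(1.13*x^2 - 1.57*x + 2.48) = (-8.7462*x^5 + 13.0636*x^4 - 24.0406*x^3 - 32.3134*x^2 - 1.0772*x - 2.955)/(1.2769*x^4 - 3.5482*x^3 + 8.0697*x^2 - 7.7872*x + 6.1504)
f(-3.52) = -18.57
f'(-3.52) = 15.24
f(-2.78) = -9.13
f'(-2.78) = 10.30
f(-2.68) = -8.13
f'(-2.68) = 9.64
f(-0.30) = -0.56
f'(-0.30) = -0.51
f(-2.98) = -11.32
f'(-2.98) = 11.62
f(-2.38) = -5.53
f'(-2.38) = 7.71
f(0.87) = -3.97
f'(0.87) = -10.59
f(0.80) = -3.28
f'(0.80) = -9.05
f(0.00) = -0.70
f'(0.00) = -0.48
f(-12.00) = -393.92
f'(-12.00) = 73.34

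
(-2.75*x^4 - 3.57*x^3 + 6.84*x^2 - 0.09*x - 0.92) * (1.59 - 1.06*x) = 2.915*x^5 - 0.5883*x^4 - 12.9267*x^3 + 10.971*x^2 + 0.8321*x - 1.4628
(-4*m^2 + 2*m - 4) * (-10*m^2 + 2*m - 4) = 40*m^4 - 28*m^3 + 60*m^2 - 16*m + 16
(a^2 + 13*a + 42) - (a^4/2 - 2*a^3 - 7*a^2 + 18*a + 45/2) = -a^4/2 + 2*a^3 + 8*a^2 - 5*a + 39/2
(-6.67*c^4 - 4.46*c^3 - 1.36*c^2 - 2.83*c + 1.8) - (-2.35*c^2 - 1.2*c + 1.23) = -6.67*c^4 - 4.46*c^3 + 0.99*c^2 - 1.63*c + 0.57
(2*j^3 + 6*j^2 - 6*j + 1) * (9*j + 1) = 18*j^4 + 56*j^3 - 48*j^2 + 3*j + 1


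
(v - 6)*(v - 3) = v^2 - 9*v + 18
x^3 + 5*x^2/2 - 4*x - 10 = (x - 2)*(x + 2)*(x + 5/2)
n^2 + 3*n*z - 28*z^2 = (n - 4*z)*(n + 7*z)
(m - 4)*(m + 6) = m^2 + 2*m - 24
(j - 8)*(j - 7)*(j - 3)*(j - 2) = j^4 - 20*j^3 + 137*j^2 - 370*j + 336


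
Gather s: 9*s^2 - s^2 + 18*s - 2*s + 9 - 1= 8*s^2 + 16*s + 8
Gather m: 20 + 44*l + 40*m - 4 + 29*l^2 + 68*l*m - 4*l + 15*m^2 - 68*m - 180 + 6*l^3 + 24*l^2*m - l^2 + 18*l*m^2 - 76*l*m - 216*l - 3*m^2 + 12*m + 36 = 6*l^3 + 28*l^2 - 176*l + m^2*(18*l + 12) + m*(24*l^2 - 8*l - 16) - 128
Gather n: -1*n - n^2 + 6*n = -n^2 + 5*n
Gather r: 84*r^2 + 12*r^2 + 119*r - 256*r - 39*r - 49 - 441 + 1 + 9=96*r^2 - 176*r - 480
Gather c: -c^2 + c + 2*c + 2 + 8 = -c^2 + 3*c + 10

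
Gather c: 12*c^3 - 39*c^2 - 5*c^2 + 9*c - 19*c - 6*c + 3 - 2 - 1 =12*c^3 - 44*c^2 - 16*c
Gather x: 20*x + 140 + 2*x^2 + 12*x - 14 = 2*x^2 + 32*x + 126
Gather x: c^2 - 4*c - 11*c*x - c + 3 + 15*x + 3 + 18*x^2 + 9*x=c^2 - 5*c + 18*x^2 + x*(24 - 11*c) + 6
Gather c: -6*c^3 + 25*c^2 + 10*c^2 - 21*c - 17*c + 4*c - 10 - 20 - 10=-6*c^3 + 35*c^2 - 34*c - 40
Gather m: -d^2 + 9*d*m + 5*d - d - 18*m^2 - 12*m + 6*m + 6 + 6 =-d^2 + 4*d - 18*m^2 + m*(9*d - 6) + 12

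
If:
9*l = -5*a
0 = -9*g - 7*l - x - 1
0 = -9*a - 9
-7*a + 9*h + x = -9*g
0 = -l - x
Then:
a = -1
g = -13/27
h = -19/81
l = 5/9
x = -5/9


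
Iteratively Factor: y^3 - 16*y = (y + 4)*(y^2 - 4*y) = y*(y + 4)*(y - 4)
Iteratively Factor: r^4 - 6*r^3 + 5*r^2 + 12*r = (r - 4)*(r^3 - 2*r^2 - 3*r) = (r - 4)*(r + 1)*(r^2 - 3*r) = r*(r - 4)*(r + 1)*(r - 3)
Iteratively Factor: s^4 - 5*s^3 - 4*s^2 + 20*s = (s + 2)*(s^3 - 7*s^2 + 10*s) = (s - 5)*(s + 2)*(s^2 - 2*s) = (s - 5)*(s - 2)*(s + 2)*(s)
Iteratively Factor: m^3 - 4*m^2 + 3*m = (m - 3)*(m^2 - m) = (m - 3)*(m - 1)*(m)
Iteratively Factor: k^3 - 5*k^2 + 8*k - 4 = (k - 1)*(k^2 - 4*k + 4) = (k - 2)*(k - 1)*(k - 2)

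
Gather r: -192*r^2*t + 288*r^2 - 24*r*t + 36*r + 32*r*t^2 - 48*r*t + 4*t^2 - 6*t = r^2*(288 - 192*t) + r*(32*t^2 - 72*t + 36) + 4*t^2 - 6*t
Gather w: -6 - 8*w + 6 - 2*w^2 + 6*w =-2*w^2 - 2*w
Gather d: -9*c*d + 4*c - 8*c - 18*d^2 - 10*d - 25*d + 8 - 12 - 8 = -4*c - 18*d^2 + d*(-9*c - 35) - 12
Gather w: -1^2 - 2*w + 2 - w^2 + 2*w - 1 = -w^2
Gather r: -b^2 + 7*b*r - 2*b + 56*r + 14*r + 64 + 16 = -b^2 - 2*b + r*(7*b + 70) + 80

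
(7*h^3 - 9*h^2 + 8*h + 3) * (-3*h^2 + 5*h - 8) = -21*h^5 + 62*h^4 - 125*h^3 + 103*h^2 - 49*h - 24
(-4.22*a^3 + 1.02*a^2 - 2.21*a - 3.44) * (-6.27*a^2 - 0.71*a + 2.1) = 26.4594*a^5 - 3.3992*a^4 + 4.2705*a^3 + 25.2799*a^2 - 2.1986*a - 7.224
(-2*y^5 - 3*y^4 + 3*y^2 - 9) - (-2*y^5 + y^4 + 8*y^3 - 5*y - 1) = -4*y^4 - 8*y^3 + 3*y^2 + 5*y - 8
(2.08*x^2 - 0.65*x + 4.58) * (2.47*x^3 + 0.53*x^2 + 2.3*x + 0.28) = 5.1376*x^5 - 0.5031*x^4 + 15.7521*x^3 + 1.5148*x^2 + 10.352*x + 1.2824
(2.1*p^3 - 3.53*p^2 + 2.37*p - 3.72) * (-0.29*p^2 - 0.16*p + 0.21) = -0.609*p^5 + 0.6877*p^4 + 0.3185*p^3 - 0.0417*p^2 + 1.0929*p - 0.7812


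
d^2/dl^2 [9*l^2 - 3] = 18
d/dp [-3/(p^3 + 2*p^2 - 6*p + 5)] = 3*(3*p^2 + 4*p - 6)/(p^3 + 2*p^2 - 6*p + 5)^2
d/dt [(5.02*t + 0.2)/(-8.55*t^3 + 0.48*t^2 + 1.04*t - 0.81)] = (85.842*t^3 + 2.7204*t^2 - 0.192*t - 4.2742)/(73.1025*t^6 - 8.208*t^5 - 17.5536*t^4 + 14.8494*t^3 + 0.304*t^2 - 1.6848*t + 0.6561)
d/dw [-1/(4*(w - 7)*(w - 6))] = (2*w - 13)/(4*(w - 7)^2*(w - 6)^2)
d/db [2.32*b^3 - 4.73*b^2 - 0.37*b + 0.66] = 6.96*b^2 - 9.46*b - 0.37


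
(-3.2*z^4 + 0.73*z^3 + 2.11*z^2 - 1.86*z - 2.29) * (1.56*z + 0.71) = -4.992*z^5 - 1.1332*z^4 + 3.8099*z^3 - 1.4035*z^2 - 4.893*z - 1.6259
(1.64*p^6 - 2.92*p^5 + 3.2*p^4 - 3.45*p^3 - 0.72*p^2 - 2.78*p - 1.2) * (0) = 0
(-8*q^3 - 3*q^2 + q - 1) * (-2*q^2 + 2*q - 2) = 16*q^5 - 10*q^4 + 8*q^3 + 10*q^2 - 4*q + 2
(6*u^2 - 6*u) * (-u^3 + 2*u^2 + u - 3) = -6*u^5 + 18*u^4 - 6*u^3 - 24*u^2 + 18*u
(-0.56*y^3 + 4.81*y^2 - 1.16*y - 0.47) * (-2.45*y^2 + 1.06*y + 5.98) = 1.372*y^5 - 12.3781*y^4 + 4.5918*y^3 + 28.6857*y^2 - 7.435*y - 2.8106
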